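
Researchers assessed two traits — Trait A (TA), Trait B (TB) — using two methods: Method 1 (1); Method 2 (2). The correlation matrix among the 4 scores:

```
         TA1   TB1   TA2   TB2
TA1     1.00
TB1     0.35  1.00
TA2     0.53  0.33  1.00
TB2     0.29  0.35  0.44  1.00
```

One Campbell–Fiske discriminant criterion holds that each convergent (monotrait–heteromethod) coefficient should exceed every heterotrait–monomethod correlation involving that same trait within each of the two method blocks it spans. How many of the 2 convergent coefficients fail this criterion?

Checking each validity diagonal entry against its comparison values:
TA (methods 1·2): 0.53 vs {0.35, 0.44} → pass.
TB (methods 1·2): 0.35 vs {0.35, 0.44} → fail.
1 of 2 fail.

1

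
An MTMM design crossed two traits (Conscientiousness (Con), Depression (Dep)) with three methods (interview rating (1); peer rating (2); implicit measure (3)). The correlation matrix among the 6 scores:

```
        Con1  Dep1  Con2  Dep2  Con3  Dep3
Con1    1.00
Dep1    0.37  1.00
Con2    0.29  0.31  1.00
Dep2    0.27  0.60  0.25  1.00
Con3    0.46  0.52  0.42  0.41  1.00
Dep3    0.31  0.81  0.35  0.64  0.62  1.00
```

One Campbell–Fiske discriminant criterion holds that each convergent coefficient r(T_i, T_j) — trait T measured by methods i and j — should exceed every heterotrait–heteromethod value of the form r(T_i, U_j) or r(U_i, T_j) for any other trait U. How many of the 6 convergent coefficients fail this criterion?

2

Each convergent coefficient versus the relevant comparison correlations:
Con (methods 1·2): 0.29 vs {0.27, 0.31} → fail.
Con (methods 1·3): 0.46 vs {0.31, 0.52} → fail.
Con (methods 2·3): 0.42 vs {0.35, 0.41} → pass.
Dep (methods 1·2): 0.60 vs {0.31, 0.27} → pass.
Dep (methods 1·3): 0.81 vs {0.52, 0.31} → pass.
Dep (methods 2·3): 0.64 vs {0.41, 0.35} → pass.
2 of 6 fail.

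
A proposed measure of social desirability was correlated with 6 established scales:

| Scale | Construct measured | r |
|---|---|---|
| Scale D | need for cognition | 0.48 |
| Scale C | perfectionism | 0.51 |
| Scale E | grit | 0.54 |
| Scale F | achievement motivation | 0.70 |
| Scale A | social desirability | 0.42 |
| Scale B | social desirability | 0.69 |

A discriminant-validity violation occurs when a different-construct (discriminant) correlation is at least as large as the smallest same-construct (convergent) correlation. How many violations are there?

4

Convergent (same construct = social desirability): Scale A, Scale B.
Smallest convergent = 0.42. Discriminant values: 0.48, 0.51, 0.54, 0.70; count ≥ 0.42 → 4.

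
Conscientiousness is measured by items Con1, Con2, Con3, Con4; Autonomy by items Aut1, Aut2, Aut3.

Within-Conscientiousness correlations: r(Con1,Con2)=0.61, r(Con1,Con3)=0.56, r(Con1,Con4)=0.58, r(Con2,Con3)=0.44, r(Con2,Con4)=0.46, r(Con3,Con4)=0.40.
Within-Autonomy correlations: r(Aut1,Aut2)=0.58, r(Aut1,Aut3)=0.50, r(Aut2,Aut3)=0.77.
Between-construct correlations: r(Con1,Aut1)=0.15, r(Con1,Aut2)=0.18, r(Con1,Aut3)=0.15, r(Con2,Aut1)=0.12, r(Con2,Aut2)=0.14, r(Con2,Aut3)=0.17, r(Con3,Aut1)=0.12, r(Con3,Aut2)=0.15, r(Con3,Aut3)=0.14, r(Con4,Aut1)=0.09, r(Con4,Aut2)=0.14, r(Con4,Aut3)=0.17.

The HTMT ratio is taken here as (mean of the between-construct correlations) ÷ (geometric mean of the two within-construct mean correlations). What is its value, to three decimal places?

Between-construct mean = 1.72/12 = 0.1433.
Mean within-Con = 3.05/6 = 0.5083; mean within-Aut = 1.85/3 = 0.6167.
Geometric mean = √(0.5083 × 0.6167) = 0.5599.
HTMT = 0.1433 / 0.5599 = 0.256.

0.256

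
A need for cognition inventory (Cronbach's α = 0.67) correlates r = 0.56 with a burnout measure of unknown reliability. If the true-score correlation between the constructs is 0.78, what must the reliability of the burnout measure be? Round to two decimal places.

0.77

r_true = r_obs / √(r_xx · r_yy) ⇒ 0.78 = 0.56 / √(0.67 · r_yy).
√(0.67 · r_yy) = 0.56 / 0.78 = 0.7179; 0.67 · r_yy = 0.5154; r_yy = 0.5154 / 0.67 ≈ 0.77.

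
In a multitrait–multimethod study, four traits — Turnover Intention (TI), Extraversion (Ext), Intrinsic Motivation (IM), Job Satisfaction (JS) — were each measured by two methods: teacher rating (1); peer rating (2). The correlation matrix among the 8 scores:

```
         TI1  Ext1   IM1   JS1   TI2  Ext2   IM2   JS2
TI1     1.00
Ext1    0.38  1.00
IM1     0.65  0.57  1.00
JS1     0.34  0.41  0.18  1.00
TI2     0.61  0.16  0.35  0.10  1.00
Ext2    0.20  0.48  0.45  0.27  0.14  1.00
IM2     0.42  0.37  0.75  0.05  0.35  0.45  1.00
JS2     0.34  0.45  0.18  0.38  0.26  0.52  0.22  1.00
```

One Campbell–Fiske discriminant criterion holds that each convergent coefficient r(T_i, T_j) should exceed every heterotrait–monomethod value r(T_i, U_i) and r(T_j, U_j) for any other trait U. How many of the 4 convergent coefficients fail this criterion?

3

Checking each validity diagonal entry against its comparison values:
TI (methods 1·2): 0.61 vs {0.38, 0.14, 0.65, 0.35, 0.34, 0.26} → fail.
Ext (methods 1·2): 0.48 vs {0.38, 0.14, 0.57, 0.45, 0.41, 0.52} → fail.
IM (methods 1·2): 0.75 vs {0.65, 0.35, 0.57, 0.45, 0.18, 0.22} → pass.
JS (methods 1·2): 0.38 vs {0.34, 0.26, 0.41, 0.52, 0.18, 0.22} → fail.
3 of 4 fail.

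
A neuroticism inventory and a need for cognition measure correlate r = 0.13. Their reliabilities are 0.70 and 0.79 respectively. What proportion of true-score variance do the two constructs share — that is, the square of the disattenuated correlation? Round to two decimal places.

0.03

Disattenuated r = 0.13 / √(0.70 × 0.79) = 0.13 / 0.7436 = 0.1748.
Shared true-score variance = 0.1748² = 0.0306 ≈ 0.03.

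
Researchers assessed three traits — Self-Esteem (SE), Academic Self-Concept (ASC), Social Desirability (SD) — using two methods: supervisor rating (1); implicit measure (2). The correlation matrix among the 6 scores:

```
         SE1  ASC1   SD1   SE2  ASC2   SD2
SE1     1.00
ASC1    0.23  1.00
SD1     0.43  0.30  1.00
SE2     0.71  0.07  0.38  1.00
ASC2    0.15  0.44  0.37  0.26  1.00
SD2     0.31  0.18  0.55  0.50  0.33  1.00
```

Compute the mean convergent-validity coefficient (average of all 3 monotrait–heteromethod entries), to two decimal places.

Convergent values: 0.71, 0.44, 0.55; mean = 1.70/3 = 0.57.

0.57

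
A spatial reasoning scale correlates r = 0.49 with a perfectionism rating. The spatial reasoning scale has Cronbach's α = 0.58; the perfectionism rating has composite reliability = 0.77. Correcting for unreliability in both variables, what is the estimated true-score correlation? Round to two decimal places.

r_true = r_obs / √(r_xx · r_yy) = 0.49 / √(0.58 × 0.77) = 0.49 / √0.4466 = 0.49 / 0.6683 ≈ 0.73.

0.73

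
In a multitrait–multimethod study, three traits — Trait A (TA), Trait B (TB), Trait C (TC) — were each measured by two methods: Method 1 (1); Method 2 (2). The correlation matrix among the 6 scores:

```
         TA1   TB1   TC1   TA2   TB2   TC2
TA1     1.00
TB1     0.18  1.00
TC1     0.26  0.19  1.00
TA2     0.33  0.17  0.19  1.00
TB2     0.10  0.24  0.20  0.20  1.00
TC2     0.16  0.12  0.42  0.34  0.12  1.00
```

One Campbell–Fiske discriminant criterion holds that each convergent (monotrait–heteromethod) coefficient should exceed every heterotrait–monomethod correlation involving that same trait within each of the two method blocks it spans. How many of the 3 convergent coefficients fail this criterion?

1

Checking each validity diagonal entry against its comparison values:
TA (methods 1·2): 0.33 vs {0.18, 0.20, 0.26, 0.34} → fail.
TB (methods 1·2): 0.24 vs {0.18, 0.20, 0.19, 0.12} → pass.
TC (methods 1·2): 0.42 vs {0.26, 0.34, 0.19, 0.12} → pass.
1 of 3 fail.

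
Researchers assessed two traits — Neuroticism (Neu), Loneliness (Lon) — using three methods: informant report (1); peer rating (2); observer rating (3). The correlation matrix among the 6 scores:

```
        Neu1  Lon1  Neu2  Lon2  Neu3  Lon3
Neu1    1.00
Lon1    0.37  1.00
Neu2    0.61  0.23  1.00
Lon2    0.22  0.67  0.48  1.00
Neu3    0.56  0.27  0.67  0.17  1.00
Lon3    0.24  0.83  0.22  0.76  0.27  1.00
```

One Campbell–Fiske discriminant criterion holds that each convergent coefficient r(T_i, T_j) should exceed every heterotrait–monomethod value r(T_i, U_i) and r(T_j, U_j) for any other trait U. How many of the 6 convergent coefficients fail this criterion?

0

Checking each validity diagonal entry against its comparison values:
Neu (methods 1·2): 0.61 vs {0.37, 0.48} → pass.
Neu (methods 1·3): 0.56 vs {0.37, 0.27} → pass.
Neu (methods 2·3): 0.67 vs {0.48, 0.27} → pass.
Lon (methods 1·2): 0.67 vs {0.37, 0.48} → pass.
Lon (methods 1·3): 0.83 vs {0.37, 0.27} → pass.
Lon (methods 2·3): 0.76 vs {0.48, 0.27} → pass.
0 of 6 fail.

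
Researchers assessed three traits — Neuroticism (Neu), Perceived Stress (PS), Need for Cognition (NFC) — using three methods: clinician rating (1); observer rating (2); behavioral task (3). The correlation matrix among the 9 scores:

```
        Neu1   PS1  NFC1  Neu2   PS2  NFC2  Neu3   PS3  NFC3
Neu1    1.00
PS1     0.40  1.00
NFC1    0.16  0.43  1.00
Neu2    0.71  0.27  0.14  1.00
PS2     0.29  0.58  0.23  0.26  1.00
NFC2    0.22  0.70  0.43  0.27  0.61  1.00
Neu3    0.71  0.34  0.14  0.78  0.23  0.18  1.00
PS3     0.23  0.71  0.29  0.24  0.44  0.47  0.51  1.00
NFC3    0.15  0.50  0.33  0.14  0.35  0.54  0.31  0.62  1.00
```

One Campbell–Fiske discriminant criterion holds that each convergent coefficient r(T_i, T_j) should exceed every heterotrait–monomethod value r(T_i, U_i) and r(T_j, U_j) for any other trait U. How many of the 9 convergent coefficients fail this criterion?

Convergent coefficients and their comparison sets:
Neu (methods 1·2): 0.71 vs {0.40, 0.26, 0.16, 0.27} → pass.
Neu (methods 1·3): 0.71 vs {0.40, 0.51, 0.16, 0.31} → pass.
Neu (methods 2·3): 0.78 vs {0.26, 0.51, 0.27, 0.31} → pass.
PS (methods 1·2): 0.58 vs {0.40, 0.26, 0.43, 0.61} → fail.
PS (methods 1·3): 0.71 vs {0.40, 0.51, 0.43, 0.62} → pass.
PS (methods 2·3): 0.44 vs {0.26, 0.51, 0.61, 0.62} → fail.
NFC (methods 1·2): 0.43 vs {0.16, 0.27, 0.43, 0.61} → fail.
NFC (methods 1·3): 0.33 vs {0.16, 0.31, 0.43, 0.62} → fail.
NFC (methods 2·3): 0.54 vs {0.27, 0.31, 0.61, 0.62} → fail.
5 of 9 fail.

5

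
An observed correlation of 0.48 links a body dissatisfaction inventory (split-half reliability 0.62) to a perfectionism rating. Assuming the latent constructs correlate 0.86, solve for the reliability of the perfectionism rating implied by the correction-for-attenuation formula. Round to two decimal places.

0.50

r_true = r_obs / √(r_xx · r_yy) ⇒ 0.86 = 0.48 / √(0.62 · r_yy).
√(0.62 · r_yy) = 0.48 / 0.86 = 0.5581; 0.62 · r_yy = 0.3115; r_yy = 0.3115 / 0.62 ≈ 0.50.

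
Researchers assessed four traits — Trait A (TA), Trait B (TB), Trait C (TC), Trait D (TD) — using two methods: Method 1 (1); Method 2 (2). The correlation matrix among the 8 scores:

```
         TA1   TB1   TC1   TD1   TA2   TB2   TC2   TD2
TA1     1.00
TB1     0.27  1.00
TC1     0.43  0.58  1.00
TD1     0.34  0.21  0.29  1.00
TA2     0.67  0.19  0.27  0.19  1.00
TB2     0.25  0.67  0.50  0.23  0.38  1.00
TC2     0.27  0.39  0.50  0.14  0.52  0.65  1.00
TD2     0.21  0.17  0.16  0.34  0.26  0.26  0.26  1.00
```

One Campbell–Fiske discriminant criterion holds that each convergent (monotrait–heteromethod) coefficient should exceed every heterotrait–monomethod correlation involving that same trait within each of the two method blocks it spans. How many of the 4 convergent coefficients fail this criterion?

2

Each convergent coefficient versus the relevant comparison correlations:
TA (methods 1·2): 0.67 vs {0.27, 0.38, 0.43, 0.52, 0.34, 0.26} → pass.
TB (methods 1·2): 0.67 vs {0.27, 0.38, 0.58, 0.65, 0.21, 0.26} → pass.
TC (methods 1·2): 0.50 vs {0.43, 0.52, 0.58, 0.65, 0.29, 0.26} → fail.
TD (methods 1·2): 0.34 vs {0.34, 0.26, 0.21, 0.26, 0.29, 0.26} → fail.
2 of 4 fail.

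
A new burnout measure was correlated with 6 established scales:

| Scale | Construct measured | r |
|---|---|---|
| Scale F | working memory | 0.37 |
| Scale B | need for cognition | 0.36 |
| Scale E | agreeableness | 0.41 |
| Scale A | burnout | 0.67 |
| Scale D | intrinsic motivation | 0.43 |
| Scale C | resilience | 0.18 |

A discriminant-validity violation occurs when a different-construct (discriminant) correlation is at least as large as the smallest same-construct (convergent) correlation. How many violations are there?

0

Convergent (same construct = burnout): Scale A.
Smallest convergent = 0.67. Discriminant values: 0.37, 0.36, 0.41, 0.43, 0.18; count ≥ 0.67 → 0.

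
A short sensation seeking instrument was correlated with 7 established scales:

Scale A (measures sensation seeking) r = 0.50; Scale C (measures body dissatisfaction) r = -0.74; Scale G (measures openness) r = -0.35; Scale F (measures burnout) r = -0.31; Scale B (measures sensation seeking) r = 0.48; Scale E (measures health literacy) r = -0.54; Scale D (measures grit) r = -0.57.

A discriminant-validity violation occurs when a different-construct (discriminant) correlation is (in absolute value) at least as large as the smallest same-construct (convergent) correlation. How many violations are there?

Convergent (same construct = sensation seeking): Scale A, Scale B.
Smallest convergent = 0.48. Discriminant |r|: 0.74, 0.35, 0.31, 0.54, 0.57; count ≥ 0.48 → 3.

3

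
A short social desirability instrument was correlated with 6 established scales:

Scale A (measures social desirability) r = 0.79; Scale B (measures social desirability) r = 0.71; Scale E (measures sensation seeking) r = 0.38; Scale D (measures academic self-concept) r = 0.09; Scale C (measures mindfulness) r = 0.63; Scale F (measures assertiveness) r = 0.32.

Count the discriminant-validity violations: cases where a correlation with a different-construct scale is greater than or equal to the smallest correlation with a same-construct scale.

Convergent (same construct = social desirability): Scale A, Scale B.
Smallest convergent = 0.71. Discriminant values: 0.38, 0.09, 0.63, 0.32; count ≥ 0.71 → 0.

0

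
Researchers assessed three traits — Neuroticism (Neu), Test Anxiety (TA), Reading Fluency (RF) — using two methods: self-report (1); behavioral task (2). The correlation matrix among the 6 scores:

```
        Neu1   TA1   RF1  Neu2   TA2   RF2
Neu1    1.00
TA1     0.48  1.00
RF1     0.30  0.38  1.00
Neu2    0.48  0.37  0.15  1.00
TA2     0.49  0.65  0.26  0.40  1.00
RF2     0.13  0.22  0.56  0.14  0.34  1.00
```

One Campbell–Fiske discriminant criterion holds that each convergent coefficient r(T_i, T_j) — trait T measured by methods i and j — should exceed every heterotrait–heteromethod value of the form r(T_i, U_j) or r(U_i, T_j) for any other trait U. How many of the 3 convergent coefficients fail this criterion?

1

Convergent coefficients and their comparison sets:
Neu (methods 1·2): 0.48 vs {0.49, 0.37, 0.13, 0.15} → fail.
TA (methods 1·2): 0.65 vs {0.37, 0.49, 0.22, 0.26} → pass.
RF (methods 1·2): 0.56 vs {0.15, 0.13, 0.26, 0.22} → pass.
1 of 3 fail.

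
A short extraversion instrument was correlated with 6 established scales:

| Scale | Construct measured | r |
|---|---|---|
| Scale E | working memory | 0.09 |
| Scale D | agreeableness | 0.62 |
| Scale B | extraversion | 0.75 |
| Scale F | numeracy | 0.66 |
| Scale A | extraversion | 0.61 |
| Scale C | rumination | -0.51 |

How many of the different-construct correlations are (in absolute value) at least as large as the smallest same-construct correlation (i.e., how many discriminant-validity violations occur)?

2

Convergent (same construct = extraversion): Scale B, Scale A.
Smallest convergent = 0.61. Discriminant |r|: 0.09, 0.62, 0.66, 0.51; count ≥ 0.61 → 2.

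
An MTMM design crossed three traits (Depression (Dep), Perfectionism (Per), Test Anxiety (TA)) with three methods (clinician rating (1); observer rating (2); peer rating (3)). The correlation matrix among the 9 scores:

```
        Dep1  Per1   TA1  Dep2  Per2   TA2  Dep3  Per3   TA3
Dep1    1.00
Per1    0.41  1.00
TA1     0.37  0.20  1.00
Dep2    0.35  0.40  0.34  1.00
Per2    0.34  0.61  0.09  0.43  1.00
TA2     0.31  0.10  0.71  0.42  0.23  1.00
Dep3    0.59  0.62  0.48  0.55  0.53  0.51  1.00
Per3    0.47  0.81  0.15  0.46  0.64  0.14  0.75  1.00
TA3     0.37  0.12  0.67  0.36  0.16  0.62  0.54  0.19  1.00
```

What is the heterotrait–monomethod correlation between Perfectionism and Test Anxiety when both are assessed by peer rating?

0.19

Different traits, same method: r(Per3, TA3) = 0.19.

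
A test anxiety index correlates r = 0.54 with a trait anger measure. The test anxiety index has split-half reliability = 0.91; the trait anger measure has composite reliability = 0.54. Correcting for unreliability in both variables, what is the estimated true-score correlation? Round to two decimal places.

r_true = r_obs / √(r_xx · r_yy) = 0.54 / √(0.91 × 0.54) = 0.54 / √0.4914 = 0.54 / 0.7010 ≈ 0.77.

0.77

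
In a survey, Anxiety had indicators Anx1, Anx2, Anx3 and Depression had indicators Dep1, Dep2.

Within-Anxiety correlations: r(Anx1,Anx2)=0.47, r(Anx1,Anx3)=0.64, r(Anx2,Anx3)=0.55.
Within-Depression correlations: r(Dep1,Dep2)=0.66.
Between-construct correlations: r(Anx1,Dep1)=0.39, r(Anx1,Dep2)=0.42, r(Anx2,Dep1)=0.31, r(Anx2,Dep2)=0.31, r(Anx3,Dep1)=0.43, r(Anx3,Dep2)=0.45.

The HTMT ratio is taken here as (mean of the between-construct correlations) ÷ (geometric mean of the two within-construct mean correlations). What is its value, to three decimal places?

Mean between = 2.31/6 = 0.3850.
Mean within-Anx = 1.66/3 = 0.5533; mean within-Dep = 0.66/1 = 0.6600.
Geometric mean = √(0.5533 × 0.6600) = 0.6043.
HTMT = 0.3850 / 0.6043 = 0.637.

0.637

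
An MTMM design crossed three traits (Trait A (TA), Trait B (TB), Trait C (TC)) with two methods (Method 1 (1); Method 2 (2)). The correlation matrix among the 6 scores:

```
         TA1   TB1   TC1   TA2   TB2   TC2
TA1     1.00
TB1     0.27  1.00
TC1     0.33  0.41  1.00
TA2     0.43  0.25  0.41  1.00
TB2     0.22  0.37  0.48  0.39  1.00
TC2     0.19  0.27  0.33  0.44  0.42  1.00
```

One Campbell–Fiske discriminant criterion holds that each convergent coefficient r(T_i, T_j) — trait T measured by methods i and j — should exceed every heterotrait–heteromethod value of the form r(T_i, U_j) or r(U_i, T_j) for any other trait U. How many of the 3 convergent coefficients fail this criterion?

2

Each convergent coefficient versus the relevant comparison correlations:
TA (methods 1·2): 0.43 vs {0.22, 0.25, 0.19, 0.41} → pass.
TB (methods 1·2): 0.37 vs {0.25, 0.22, 0.27, 0.48} → fail.
TC (methods 1·2): 0.33 vs {0.41, 0.19, 0.48, 0.27} → fail.
2 of 3 fail.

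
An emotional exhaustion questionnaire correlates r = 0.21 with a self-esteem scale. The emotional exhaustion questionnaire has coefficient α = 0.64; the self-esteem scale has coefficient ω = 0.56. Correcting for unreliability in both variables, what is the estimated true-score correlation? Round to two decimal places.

r_true = r_obs / √(r_xx · r_yy) = 0.21 / √(0.64 × 0.56) = 0.21 / √0.3584 = 0.21 / 0.5987 ≈ 0.35.

0.35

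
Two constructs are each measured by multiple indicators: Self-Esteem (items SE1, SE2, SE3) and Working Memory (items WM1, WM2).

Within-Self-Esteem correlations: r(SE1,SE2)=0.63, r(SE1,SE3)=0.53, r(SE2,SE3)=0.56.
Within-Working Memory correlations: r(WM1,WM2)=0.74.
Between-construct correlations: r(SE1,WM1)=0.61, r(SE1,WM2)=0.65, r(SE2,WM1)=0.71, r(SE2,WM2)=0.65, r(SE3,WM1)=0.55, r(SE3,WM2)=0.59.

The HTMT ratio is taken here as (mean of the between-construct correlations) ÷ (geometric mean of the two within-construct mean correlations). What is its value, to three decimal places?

0.962

Between-construct mean = 3.76/6 = 0.6267.
Mean within-SE = 1.72/3 = 0.5733; mean within-WM = 0.74/1 = 0.7400.
Geometric mean = √(0.5733 × 0.7400) = 0.6513.
HTMT = 0.6267 / 0.6513 = 0.962.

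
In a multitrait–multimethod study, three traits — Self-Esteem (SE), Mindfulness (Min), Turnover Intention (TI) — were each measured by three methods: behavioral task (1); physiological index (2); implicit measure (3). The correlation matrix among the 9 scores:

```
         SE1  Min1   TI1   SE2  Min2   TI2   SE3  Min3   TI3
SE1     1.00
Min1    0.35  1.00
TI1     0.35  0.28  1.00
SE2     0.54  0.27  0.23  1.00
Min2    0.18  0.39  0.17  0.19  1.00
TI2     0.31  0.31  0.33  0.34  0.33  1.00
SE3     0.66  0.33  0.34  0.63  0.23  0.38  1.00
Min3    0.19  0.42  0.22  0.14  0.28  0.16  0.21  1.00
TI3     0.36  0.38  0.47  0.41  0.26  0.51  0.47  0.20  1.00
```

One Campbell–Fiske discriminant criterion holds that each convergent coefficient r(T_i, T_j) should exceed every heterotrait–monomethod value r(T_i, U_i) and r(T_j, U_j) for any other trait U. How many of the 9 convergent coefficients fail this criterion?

3

Checking each validity diagonal entry against its comparison values:
SE (methods 1·2): 0.54 vs {0.35, 0.19, 0.35, 0.34} → pass.
SE (methods 1·3): 0.66 vs {0.35, 0.21, 0.35, 0.47} → pass.
SE (methods 2·3): 0.63 vs {0.19, 0.21, 0.34, 0.47} → pass.
Min (methods 1·2): 0.39 vs {0.35, 0.19, 0.28, 0.33} → pass.
Min (methods 1·3): 0.42 vs {0.35, 0.21, 0.28, 0.20} → pass.
Min (methods 2·3): 0.28 vs {0.19, 0.21, 0.33, 0.20} → fail.
TI (methods 1·2): 0.33 vs {0.35, 0.34, 0.28, 0.33} → fail.
TI (methods 1·3): 0.47 vs {0.35, 0.47, 0.28, 0.20} → fail.
TI (methods 2·3): 0.51 vs {0.34, 0.47, 0.33, 0.20} → pass.
3 of 9 fail.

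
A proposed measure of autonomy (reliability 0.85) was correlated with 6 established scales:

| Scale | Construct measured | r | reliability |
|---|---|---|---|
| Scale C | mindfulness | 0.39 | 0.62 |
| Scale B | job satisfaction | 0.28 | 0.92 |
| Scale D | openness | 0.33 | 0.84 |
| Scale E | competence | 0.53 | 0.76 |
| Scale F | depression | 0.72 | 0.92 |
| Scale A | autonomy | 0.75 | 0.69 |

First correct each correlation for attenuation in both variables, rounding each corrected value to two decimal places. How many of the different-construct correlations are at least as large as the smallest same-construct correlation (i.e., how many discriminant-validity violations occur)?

0

Disattenuated r (r / √(r_scale · r_new)):
  Scale C (disc): 0.39 / √(0.62·0.85) = 0.54
  Scale B (disc): 0.28 / √(0.92·0.85) = 0.32
  Scale D (disc): 0.33 / √(0.84·0.85) = 0.39
  Scale E (disc): 0.53 / √(0.76·0.85) = 0.66
  Scale F (disc): 0.72 / √(0.92·0.85) = 0.81
  Scale A (conv): 0.75 / √(0.69·0.85) = 0.98
Smallest convergent = 0.98. Discriminant values: 0.54, 0.32, 0.39, 0.66, 0.81; count ≥ 0.98 → 0.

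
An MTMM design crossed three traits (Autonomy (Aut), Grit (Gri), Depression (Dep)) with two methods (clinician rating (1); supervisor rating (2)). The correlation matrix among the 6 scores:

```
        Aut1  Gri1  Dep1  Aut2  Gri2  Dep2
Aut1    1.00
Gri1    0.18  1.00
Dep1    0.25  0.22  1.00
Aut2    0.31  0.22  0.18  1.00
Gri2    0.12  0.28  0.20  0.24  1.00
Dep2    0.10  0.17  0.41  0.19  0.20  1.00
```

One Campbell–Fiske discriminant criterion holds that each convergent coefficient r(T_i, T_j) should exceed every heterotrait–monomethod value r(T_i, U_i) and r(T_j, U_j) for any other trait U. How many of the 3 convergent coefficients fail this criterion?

0

Checking each validity diagonal entry against its comparison values:
Aut (methods 1·2): 0.31 vs {0.18, 0.24, 0.25, 0.19} → pass.
Gri (methods 1·2): 0.28 vs {0.18, 0.24, 0.22, 0.20} → pass.
Dep (methods 1·2): 0.41 vs {0.25, 0.19, 0.22, 0.20} → pass.
0 of 3 fail.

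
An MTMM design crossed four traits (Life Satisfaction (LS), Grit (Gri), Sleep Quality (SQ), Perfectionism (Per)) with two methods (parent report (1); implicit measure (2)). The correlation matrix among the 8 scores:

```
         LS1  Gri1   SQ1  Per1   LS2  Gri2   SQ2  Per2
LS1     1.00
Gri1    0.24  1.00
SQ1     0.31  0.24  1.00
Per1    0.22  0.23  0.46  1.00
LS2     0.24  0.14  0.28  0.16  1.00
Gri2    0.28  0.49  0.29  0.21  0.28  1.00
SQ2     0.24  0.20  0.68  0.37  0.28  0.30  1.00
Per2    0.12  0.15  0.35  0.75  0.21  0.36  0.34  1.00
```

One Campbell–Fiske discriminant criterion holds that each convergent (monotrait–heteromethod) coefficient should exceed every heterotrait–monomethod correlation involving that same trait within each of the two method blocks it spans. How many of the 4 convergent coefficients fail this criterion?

Checking each validity diagonal entry against its comparison values:
LS (methods 1·2): 0.24 vs {0.24, 0.28, 0.31, 0.28, 0.22, 0.21} → fail.
Gri (methods 1·2): 0.49 vs {0.24, 0.28, 0.24, 0.30, 0.23, 0.36} → pass.
SQ (methods 1·2): 0.68 vs {0.31, 0.28, 0.24, 0.30, 0.46, 0.34} → pass.
Per (methods 1·2): 0.75 vs {0.22, 0.21, 0.23, 0.36, 0.46, 0.34} → pass.
1 of 4 fail.

1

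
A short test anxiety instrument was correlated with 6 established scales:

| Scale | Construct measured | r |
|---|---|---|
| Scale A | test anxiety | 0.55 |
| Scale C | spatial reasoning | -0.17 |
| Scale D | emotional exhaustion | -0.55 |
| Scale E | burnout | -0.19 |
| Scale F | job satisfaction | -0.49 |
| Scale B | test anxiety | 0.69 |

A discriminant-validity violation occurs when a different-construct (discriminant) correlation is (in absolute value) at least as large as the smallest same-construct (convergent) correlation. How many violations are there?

Convergent (same construct = test anxiety): Scale A, Scale B.
Smallest convergent = 0.55. Discriminant |r|: 0.17, 0.55, 0.19, 0.49; count ≥ 0.55 → 1.

1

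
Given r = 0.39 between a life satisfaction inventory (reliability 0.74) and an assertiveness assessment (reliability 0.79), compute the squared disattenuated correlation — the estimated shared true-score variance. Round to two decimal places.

Disattenuated r = 0.39 / √(0.74 × 0.79) = 0.39 / 0.7646 = 0.5101.
Shared true-score variance = 0.5101² = 0.2602 ≈ 0.26.

0.26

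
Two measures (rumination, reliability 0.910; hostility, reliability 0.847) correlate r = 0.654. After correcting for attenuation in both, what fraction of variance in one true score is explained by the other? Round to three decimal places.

Disattenuated r = 0.654 / √(0.910 × 0.847) = 0.654 / 0.8779 = 0.7450.
Shared true-score variance = 0.7450² = 0.5550 ≈ 0.555.

0.555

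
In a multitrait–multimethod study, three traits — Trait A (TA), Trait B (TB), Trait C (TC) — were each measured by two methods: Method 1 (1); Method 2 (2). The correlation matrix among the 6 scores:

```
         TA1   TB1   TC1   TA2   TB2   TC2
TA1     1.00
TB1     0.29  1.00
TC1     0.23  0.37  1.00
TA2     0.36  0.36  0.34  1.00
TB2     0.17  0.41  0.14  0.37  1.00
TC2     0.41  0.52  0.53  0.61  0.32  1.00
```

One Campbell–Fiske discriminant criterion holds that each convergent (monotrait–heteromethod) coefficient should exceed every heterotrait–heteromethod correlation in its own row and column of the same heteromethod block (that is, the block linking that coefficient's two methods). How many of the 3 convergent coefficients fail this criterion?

2

Convergent coefficients and their comparison sets:
TA (methods 1·2): 0.36 vs {0.17, 0.36, 0.41, 0.34} → fail.
TB (methods 1·2): 0.41 vs {0.36, 0.17, 0.52, 0.14} → fail.
TC (methods 1·2): 0.53 vs {0.34, 0.41, 0.14, 0.52} → pass.
2 of 3 fail.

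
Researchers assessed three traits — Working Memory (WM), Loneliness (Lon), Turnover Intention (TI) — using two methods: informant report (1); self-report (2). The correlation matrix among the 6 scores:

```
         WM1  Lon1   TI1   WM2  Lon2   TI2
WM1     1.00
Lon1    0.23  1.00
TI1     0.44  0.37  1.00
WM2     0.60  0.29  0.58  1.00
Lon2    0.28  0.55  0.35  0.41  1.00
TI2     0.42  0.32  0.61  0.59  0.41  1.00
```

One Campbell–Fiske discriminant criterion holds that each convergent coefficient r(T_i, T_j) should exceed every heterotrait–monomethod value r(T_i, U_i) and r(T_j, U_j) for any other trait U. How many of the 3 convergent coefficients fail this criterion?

0

Checking each validity diagonal entry against its comparison values:
WM (methods 1·2): 0.60 vs {0.23, 0.41, 0.44, 0.59} → pass.
Lon (methods 1·2): 0.55 vs {0.23, 0.41, 0.37, 0.41} → pass.
TI (methods 1·2): 0.61 vs {0.44, 0.59, 0.37, 0.41} → pass.
0 of 3 fail.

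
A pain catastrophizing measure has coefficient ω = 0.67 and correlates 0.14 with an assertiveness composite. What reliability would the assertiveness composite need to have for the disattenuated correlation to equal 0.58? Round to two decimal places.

r_true = r_obs / √(r_xx · r_yy) ⇒ 0.58 = 0.14 / √(0.67 · r_yy).
√(0.67 · r_yy) = 0.14 / 0.58 = 0.2414; 0.67 · r_yy = 0.0583; r_yy = 0.0583 / 0.67 ≈ 0.09.

0.09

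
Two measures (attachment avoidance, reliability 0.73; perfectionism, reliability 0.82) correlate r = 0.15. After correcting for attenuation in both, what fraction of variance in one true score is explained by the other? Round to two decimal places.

0.04

Disattenuated r = 0.15 / √(0.73 × 0.82) = 0.15 / 0.7737 = 0.1939.
Shared true-score variance = 0.1939² = 0.0376 ≈ 0.04.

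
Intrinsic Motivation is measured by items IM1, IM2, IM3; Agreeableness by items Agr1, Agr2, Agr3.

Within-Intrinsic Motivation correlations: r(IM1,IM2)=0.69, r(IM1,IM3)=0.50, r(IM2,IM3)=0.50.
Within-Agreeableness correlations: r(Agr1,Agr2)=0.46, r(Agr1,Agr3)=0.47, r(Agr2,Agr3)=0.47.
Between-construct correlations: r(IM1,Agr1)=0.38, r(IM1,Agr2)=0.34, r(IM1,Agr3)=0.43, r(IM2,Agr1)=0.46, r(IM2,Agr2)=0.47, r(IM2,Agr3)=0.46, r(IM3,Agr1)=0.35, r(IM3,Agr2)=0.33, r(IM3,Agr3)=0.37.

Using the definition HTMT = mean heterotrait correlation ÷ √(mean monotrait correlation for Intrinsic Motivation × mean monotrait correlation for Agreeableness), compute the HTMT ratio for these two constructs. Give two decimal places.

Mean heterotrait r = 3.59/9 = 0.3989.
Mean within-IM = 1.69/3 = 0.5633; mean within-Agr = 1.40/3 = 0.4667.
Geometric mean = √(0.5633 × 0.4667) = 0.5127.
HTMT = 0.3989 / 0.5127 = 0.78.

0.78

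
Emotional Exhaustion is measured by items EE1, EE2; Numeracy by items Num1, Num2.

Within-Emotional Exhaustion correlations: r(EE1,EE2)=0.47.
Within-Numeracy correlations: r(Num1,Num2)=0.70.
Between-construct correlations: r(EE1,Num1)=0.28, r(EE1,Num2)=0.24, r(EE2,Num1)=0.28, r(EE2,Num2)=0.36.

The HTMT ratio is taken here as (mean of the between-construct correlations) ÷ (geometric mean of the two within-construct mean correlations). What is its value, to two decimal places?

Mean between = 1.16/4 = 0.2900.
Mean within-EE = 0.47/1 = 0.4700; mean within-Num = 0.70/1 = 0.7000.
Geometric mean = √(0.4700 × 0.7000) = 0.5736.
HTMT = 0.2900 / 0.5736 = 0.51.

0.51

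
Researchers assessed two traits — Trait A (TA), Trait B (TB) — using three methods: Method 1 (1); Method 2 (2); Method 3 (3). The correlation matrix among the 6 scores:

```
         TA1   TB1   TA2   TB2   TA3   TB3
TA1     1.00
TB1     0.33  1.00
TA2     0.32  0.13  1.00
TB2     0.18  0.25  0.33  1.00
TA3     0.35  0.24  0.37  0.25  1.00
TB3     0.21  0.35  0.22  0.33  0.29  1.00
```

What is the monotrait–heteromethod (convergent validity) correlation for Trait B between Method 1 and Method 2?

Same trait (TB), different methods: r(TB1, TB2) = 0.25.

0.25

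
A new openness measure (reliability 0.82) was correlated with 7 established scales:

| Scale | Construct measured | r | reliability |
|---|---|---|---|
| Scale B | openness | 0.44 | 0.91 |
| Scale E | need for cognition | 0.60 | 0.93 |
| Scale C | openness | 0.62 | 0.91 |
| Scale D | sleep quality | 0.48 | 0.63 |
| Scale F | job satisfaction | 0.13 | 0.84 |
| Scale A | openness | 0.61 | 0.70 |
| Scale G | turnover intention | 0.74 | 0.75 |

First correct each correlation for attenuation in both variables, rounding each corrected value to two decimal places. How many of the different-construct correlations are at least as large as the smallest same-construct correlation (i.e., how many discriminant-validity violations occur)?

Disattenuated r (r / √(r_scale · r_new)):
  Scale B (conv): 0.44 / √(0.91·0.82) = 0.51
  Scale E (disc): 0.60 / √(0.93·0.82) = 0.69
  Scale C (conv): 0.62 / √(0.91·0.82) = 0.72
  Scale D (disc): 0.48 / √(0.63·0.82) = 0.67
  Scale F (disc): 0.13 / √(0.84·0.82) = 0.16
  Scale A (conv): 0.61 / √(0.70·0.82) = 0.81
  Scale G (disc): 0.74 / √(0.75·0.82) = 0.94
Smallest convergent = 0.51. Discriminant values: 0.69, 0.67, 0.16, 0.94; count ≥ 0.51 → 3.

3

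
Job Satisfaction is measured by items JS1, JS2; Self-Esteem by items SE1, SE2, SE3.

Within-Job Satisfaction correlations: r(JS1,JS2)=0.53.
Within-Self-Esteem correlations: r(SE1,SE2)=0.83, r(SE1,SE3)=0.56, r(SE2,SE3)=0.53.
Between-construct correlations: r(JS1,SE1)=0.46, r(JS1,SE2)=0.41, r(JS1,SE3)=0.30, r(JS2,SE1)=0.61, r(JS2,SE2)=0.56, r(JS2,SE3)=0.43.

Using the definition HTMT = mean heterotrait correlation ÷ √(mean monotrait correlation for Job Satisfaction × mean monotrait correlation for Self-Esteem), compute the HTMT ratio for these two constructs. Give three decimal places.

0.793

Mean between = 2.77/6 = 0.4617.
Mean within-JS = 0.53/1 = 0.5300; mean within-SE = 1.92/3 = 0.6400.
Geometric mean = √(0.5300 × 0.6400) = 0.5824.
HTMT = 0.4617 / 0.5824 = 0.793.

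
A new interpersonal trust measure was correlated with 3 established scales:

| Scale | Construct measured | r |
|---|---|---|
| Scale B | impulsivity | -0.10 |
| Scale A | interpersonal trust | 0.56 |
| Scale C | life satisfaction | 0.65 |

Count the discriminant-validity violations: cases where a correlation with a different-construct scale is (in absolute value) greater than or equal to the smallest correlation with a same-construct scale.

Convergent (same construct = interpersonal trust): Scale A.
Smallest convergent = 0.56. Discriminant |r|: 0.10, 0.65; count ≥ 0.56 → 1.

1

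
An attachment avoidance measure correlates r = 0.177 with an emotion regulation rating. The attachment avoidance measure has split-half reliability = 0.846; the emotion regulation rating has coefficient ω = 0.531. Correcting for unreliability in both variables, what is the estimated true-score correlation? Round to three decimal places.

r_true = r_obs / √(r_xx · r_yy) = 0.177 / √(0.846 × 0.531) = 0.177 / √0.449226 = 0.177 / 0.6702 ≈ 0.264.

0.264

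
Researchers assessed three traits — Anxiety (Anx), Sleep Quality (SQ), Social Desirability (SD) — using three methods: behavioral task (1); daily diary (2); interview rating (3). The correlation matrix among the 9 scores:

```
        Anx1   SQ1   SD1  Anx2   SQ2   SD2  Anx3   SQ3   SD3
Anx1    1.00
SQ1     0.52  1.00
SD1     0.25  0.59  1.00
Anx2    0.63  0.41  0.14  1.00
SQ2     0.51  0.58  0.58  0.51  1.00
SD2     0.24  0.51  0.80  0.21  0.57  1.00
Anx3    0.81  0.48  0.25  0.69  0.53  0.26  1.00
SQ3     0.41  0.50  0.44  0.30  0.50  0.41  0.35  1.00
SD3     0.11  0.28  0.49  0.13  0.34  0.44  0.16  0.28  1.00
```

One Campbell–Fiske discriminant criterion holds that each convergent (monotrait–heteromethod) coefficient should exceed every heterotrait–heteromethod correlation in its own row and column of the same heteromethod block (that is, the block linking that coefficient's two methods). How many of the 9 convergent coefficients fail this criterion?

Checking each validity diagonal entry against its comparison values:
Anx (methods 1·2): 0.63 vs {0.51, 0.41, 0.24, 0.14} → pass.
Anx (methods 1·3): 0.81 vs {0.41, 0.48, 0.11, 0.25} → pass.
Anx (methods 2·3): 0.69 vs {0.30, 0.53, 0.13, 0.26} → pass.
SQ (methods 1·2): 0.58 vs {0.41, 0.51, 0.51, 0.58} → fail.
SQ (methods 1·3): 0.50 vs {0.48, 0.41, 0.28, 0.44} → pass.
SQ (methods 2·3): 0.50 vs {0.53, 0.30, 0.34, 0.41} → fail.
SD (methods 1·2): 0.80 vs {0.14, 0.24, 0.58, 0.51} → pass.
SD (methods 1·3): 0.49 vs {0.25, 0.11, 0.44, 0.28} → pass.
SD (methods 2·3): 0.44 vs {0.26, 0.13, 0.41, 0.34} → pass.
2 of 9 fail.

2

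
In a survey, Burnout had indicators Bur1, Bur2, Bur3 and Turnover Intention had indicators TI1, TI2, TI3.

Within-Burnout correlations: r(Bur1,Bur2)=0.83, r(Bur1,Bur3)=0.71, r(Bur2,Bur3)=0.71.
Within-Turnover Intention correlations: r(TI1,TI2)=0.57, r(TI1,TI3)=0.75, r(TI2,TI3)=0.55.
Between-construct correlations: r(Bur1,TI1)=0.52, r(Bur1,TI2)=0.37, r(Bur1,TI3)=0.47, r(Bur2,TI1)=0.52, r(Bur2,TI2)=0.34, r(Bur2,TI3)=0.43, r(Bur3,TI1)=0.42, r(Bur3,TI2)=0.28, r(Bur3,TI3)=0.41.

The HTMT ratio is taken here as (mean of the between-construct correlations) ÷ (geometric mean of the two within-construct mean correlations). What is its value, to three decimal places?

0.611

Mean between = 3.76/9 = 0.4178.
Mean within-Bur = 2.25/3 = 0.7500; mean within-TI = 1.87/3 = 0.6233.
Geometric mean = √(0.7500 × 0.6233) = 0.6837.
HTMT = 0.4178 / 0.6837 = 0.611.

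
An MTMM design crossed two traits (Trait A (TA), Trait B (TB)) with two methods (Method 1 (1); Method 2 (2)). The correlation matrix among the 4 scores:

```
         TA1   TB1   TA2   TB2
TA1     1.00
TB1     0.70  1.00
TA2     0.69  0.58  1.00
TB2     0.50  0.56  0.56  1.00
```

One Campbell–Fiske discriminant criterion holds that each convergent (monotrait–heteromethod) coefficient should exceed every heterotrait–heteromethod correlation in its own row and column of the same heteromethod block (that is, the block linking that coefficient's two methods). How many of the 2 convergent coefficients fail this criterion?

Checking each validity diagonal entry against its comparison values:
TA (methods 1·2): 0.69 vs {0.50, 0.58} → pass.
TB (methods 1·2): 0.56 vs {0.58, 0.50} → fail.
1 of 2 fail.

1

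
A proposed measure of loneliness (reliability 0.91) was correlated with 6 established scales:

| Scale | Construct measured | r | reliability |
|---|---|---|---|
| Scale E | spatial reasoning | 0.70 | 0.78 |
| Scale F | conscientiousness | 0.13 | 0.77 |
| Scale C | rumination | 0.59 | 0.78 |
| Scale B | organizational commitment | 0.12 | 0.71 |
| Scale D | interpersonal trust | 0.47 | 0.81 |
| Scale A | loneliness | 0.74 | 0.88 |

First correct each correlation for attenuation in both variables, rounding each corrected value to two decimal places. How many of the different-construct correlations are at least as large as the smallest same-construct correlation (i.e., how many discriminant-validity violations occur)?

1

Disattenuated r (r / √(r_scale · r_new)):
  Scale E (disc): 0.70 / √(0.78·0.91) = 0.83
  Scale F (disc): 0.13 / √(0.77·0.91) = 0.16
  Scale C (disc): 0.59 / √(0.78·0.91) = 0.70
  Scale B (disc): 0.12 / √(0.71·0.91) = 0.15
  Scale D (disc): 0.47 / √(0.81·0.91) = 0.55
  Scale A (conv): 0.74 / √(0.88·0.91) = 0.83
Smallest convergent = 0.83. Discriminant values: 0.83, 0.16, 0.70, 0.15, 0.55; count ≥ 0.83 → 1.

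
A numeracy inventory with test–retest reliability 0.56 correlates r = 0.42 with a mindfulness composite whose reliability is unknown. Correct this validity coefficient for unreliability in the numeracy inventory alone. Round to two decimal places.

Single correction: r_c = r_obs / √r_xx = 0.42 / √0.56 = 0.42 / 0.7483 ≈ 0.56.

0.56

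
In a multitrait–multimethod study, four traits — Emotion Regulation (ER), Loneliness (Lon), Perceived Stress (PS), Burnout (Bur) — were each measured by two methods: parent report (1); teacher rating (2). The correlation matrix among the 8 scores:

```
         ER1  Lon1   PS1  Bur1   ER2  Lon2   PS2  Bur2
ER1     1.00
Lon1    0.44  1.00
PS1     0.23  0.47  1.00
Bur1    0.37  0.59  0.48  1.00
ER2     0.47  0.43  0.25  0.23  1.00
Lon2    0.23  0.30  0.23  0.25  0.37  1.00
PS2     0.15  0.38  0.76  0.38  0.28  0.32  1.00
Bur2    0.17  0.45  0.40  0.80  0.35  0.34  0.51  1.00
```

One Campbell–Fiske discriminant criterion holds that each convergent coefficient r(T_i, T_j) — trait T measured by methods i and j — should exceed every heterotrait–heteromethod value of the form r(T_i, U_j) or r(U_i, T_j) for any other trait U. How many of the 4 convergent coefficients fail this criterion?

Convergent coefficients and their comparison sets:
ER (methods 1·2): 0.47 vs {0.23, 0.43, 0.15, 0.25, 0.17, 0.23} → pass.
Lon (methods 1·2): 0.30 vs {0.43, 0.23, 0.38, 0.23, 0.45, 0.25} → fail.
PS (methods 1·2): 0.76 vs {0.25, 0.15, 0.23, 0.38, 0.40, 0.38} → pass.
Bur (methods 1·2): 0.80 vs {0.23, 0.17, 0.25, 0.45, 0.38, 0.40} → pass.
1 of 4 fail.

1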